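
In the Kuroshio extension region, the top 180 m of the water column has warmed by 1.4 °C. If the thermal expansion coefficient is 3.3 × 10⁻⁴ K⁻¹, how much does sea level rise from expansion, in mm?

Δh ≈ 83.2 mm

Δh = αΔT·H = 3.3×10⁻⁴ × 1.4 × 180 = 0.08316 m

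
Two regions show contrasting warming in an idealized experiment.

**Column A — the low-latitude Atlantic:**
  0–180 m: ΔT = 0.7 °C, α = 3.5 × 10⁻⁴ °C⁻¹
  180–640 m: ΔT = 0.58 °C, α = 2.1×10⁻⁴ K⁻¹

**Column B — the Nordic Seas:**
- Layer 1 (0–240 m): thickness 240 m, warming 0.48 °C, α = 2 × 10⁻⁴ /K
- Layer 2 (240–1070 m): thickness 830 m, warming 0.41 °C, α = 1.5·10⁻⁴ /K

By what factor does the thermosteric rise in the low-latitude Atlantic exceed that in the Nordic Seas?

A 3.5×10⁻⁴ × 180 × 0.7 = 0.04410 m
A 460 × 0.58 × 2.1×10⁻⁴ = 0.056028 m
A total: 0.100128 m
B 0–240 m: 2×10⁻⁴ × 240 × 0.48 = 0.02304 m
B 240–1070 m: 0.41 × 1.5×10⁻⁴ × 830 = 0.051045 m
B total: 0.074085 m
Ratio: 0.100128 / 0.074085 ≈ 1.352

a factor of 1.4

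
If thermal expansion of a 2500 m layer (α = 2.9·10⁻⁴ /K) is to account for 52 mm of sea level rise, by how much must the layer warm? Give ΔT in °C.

ΔT = Δh/(αH) = 0.052 / (2.9×10⁻⁴ × 2500) ≈ 0.07172 °C

0.072 °C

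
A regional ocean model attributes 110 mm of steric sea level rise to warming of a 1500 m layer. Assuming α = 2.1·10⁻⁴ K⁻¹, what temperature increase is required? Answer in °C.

ΔT = Δh/(αH) = 0.11 / (2.1×10⁻⁴ × 1500) ≈ 0.3492 °C

0.35 °C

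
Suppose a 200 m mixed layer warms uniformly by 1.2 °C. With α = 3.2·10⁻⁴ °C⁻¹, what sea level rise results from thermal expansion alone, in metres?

Δh = 0.0768 m

Δh = αΔT·H = 3.2×10⁻⁴ × 1.2 × 200 = 0.07680 m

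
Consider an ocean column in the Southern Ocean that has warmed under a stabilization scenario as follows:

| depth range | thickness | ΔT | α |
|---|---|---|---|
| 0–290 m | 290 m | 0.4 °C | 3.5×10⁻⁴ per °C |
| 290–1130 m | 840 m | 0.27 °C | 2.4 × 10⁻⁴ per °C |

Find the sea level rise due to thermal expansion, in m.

Δh = 0.0950 m

0.4 × 290 × 3.5×10⁻⁴ = 0.04060 m
290–1130 m: 840 × 2.4×10⁻⁴ × 0.27 = 0.054432 m
Δh = 0.04060 + 0.054432 = 0.095032 m ≈ 0.0950 m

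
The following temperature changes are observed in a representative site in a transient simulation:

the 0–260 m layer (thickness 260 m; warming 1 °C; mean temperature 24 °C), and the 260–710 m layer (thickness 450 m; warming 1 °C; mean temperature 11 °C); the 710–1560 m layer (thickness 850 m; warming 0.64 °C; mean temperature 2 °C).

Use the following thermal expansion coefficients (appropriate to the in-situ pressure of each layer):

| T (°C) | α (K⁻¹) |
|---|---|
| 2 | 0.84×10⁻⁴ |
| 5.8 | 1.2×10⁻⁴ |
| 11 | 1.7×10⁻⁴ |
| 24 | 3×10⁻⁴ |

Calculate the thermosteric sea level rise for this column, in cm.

20 cm

Layer 1 at 24 °C → α = 3×10⁻⁴ K⁻¹
Layer 2 at 11 °C → α = 1.7×10⁻⁴ K⁻¹
Layer 3 at 2 °C → α = 0.84×10⁻⁴ K⁻¹
Layer 1: 1 × 260 × 3×10⁻⁴ = 0.07800 m
1 × 1.7×10⁻⁴ × 450 = 0.07650 m
710–1560 m: 0.84×10⁻⁴ × 850 × 0.64 = 0.045696 m
Δh = 0.07800 + 0.07650 + 0.045696 = 0.200196 m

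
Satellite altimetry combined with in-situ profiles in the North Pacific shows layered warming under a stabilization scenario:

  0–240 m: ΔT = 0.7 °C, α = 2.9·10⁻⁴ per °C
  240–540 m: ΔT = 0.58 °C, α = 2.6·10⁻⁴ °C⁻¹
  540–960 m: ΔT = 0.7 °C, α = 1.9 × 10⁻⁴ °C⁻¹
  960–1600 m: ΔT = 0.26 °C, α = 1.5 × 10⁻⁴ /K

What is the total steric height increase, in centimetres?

0.7 × 240 × 2.9×10⁻⁴ = 0.04872 m
Layer 2: 300 × 2.6×10⁻⁴ × 0.58 = 0.04524 m
Layer 3: 1.9×10⁻⁴ × 420 × 0.7 = 0.05586 m
640 × 0.26 × 1.5×10⁻⁴ = 0.02496 m
Δh = 0.04872 + 0.04524 + 0.05586 + 0.02496 = 0.17478 m ≈ 17.5 cm

17.5 cm of thermosteric rise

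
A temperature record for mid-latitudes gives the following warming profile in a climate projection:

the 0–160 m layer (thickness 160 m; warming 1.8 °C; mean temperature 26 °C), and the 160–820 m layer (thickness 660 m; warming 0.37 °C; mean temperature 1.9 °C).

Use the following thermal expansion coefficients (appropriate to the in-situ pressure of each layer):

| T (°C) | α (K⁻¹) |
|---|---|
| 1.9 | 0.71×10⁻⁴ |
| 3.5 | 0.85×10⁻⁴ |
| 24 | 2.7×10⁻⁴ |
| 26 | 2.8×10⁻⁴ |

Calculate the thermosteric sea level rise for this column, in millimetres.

Layer 1 at 26 °C → α = 2.8×10⁻⁴ K⁻¹
Layer 2 at 1.9 °C → α = 0.71×10⁻⁴ K⁻¹
1.8 × 160 × 2.8×10⁻⁴ = 0.08064 m
0.37 × 660 × 0.71×10⁻⁴ = 0.0173382 m
Δh = 0.08064 + 0.0173382 = 0.0979782 m

Δh = 98.0 mm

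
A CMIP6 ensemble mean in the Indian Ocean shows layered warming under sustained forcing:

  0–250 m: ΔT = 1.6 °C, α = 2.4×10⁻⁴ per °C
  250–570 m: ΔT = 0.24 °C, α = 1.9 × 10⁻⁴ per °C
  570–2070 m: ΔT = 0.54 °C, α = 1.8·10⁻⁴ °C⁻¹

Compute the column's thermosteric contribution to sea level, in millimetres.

260 mm of thermosteric rise

2.4×10⁻⁴ × 250 × 1.6 = 0.09600 m
250–570 m: 0.24 × 1.9×10⁻⁴ × 320 = 0.014592 m
570–2070 m: 1500 × 1.8×10⁻⁴ × 0.54 = 0.14580 m
Δh = 0.09600 + 0.014592 + 0.14580 = 0.256392 m ≈ 260 mm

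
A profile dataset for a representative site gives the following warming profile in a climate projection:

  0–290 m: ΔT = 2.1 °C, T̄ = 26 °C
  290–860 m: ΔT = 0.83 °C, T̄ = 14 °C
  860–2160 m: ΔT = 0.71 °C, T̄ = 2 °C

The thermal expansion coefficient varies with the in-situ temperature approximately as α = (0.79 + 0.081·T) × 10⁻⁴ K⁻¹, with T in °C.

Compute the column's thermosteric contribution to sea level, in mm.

about 355 mm

Layer 1: α = (0.79 + 0.081×26)×10⁻⁴ = 2.896×10⁻⁴ K⁻¹
Layer 2: α = (0.79 + 0.081×14)×10⁻⁴ = 1.924×10⁻⁴ K⁻¹
Layer 3: α = (0.79 + 0.081×2)×10⁻⁴ = 0.952×10⁻⁴ K⁻¹
0–290 m: 2.896×10⁻⁴ × 2.1 × 290 = 0.1763664 m
0.83 × 1.924×10⁻⁴ × 570 = 0.09102444 m
1300 × 0.71 × 0.952×10⁻⁴ = 0.0878696 m
Δh = 0.1763664 + 0.09102444 + 0.0878696 = 0.35526044 m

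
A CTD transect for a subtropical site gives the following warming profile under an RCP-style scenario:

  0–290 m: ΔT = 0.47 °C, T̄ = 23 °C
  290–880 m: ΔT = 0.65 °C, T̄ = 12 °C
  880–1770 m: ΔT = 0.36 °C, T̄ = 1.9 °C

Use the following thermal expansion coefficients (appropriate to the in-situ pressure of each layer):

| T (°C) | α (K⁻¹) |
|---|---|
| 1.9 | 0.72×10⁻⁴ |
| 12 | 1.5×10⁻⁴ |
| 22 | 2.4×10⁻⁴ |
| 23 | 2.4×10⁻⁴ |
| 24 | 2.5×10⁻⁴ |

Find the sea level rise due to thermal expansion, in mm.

about 110 mm

Layer 1 at 23 °C → α = 2.4×10⁻⁴ K⁻¹
Layer 2 at 12 °C → α = 1.5×10⁻⁴ K⁻¹
Layer 3 at 1.9 °C → α = 0.72×10⁻⁴ K⁻¹
0–290 m: 0.47 × 290 × 2.4×10⁻⁴ = 0.032712 m
290–880 m: 0.65 × 590 × 1.5×10⁻⁴ = 0.057525 m
Layer 3: 0.36 × 0.72×10⁻⁴ × 890 = 0.0230688 m
Δh = 0.032712 + 0.057525 + 0.0230688 = 0.1133058 m ≈ 110 mm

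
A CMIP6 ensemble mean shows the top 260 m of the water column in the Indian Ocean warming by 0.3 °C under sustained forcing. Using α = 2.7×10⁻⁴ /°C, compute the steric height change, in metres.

0.021 m of thermosteric rise

Δh = αΔT·H = 2.7×10⁻⁴ × 0.3 × 260 = 0.02106 m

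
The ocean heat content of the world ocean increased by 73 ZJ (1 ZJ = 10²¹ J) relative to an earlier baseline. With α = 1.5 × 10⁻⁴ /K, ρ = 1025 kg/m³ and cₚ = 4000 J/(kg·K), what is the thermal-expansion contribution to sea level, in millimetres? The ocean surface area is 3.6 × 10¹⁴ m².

7.4 mm of thermosteric rise

Per unit area: Q = 73×10²¹ / (3.6×10¹⁴) ≈ 2.028×10⁸ J/m²
Δh = αQ/(ρcₚ) = 1.5×10⁻⁴ × 2.028×10⁸ / (1025 × 4000) ≈ 0.0074195 m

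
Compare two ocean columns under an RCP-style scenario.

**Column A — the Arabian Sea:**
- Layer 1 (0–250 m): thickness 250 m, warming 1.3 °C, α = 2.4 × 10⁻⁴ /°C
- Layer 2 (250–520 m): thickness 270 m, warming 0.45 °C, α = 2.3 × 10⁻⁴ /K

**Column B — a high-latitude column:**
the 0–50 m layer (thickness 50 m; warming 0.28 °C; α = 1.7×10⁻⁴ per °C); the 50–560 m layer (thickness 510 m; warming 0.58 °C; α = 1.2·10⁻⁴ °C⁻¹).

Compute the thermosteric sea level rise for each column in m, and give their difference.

Δh_A ≈ 0.106 m, Δh_B ≈ 0.0379 m; difference ≈ 0.0681 m

A 0–250 m: 1.3 × 250 × 2.4×10⁻⁴ = 0.07800 m
A 2.3×10⁻⁴ × 0.45 × 270 = 0.027945 m
A total: 0.105945 m
B 50 × 0.28 × 1.7×10⁻⁴ = 0.00238 m
B 50–560 m: 0.58 × 510 × 1.2×10⁻⁴ = 0.035496 m
B total: 0.037876 m
Difference: 0.105945 − 0.037876 = 0.068069 m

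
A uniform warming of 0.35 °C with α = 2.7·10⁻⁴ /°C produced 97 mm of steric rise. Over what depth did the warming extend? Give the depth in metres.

H ≈ 1030 m

H = Δh/(αΔT) = 0.097 / (2.7×10⁻⁴ × 0.35) ≈ 1026 m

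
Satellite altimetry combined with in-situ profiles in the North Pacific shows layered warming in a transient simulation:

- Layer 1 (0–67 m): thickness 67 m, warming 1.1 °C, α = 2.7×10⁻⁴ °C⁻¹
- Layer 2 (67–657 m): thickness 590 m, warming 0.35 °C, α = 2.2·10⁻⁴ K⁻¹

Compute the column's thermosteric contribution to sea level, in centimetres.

Δh = 6.53 cm

1.1 × 2.7×10⁻⁴ × 67 = 0.019899 m
Layer 2: 0.35 × 2.2×10⁻⁴ × 590 = 0.04543 m
Δh = 0.019899 + 0.04543 = 0.065329 m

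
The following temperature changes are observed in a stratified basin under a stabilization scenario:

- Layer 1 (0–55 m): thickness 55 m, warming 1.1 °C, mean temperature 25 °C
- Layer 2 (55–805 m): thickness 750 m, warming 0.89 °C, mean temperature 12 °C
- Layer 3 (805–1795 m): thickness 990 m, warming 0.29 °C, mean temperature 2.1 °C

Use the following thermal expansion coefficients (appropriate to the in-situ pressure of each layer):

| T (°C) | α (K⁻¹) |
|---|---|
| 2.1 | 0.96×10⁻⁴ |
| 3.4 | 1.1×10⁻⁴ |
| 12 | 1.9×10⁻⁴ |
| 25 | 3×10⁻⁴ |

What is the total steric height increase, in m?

Δh = 0.173 m

Layer 1 at 25 °C → α = 3×10⁻⁴ K⁻¹
Layer 2 at 12 °C → α = 1.9×10⁻⁴ K⁻¹
Layer 3 at 2.1 °C → α = 0.96×10⁻⁴ K⁻¹
Layer 1: 1.1 × 55 × 3×10⁻⁴ = 0.01815 m
55–805 m: 750 × 0.89 × 1.9×10⁻⁴ = 0.126825 m
Layer 3: 990 × 0.29 × 0.96×10⁻⁴ = 0.0275616 m
Δh = 0.01815 + 0.126825 + 0.0275616 = 0.1725366 m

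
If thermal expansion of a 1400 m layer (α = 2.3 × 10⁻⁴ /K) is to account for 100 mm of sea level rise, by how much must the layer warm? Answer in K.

0.31 K

ΔT = Δh/(αH) = 0.1 / (2.3×10⁻⁴ × 1400) ≈ 0.3106 K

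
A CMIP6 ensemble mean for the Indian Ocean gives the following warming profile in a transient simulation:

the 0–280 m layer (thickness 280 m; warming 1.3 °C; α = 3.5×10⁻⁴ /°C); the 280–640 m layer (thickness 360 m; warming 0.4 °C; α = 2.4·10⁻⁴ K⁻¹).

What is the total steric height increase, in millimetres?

0–280 m: 280 × 3.5×10⁻⁴ × 1.3 = 0.12740 m
280–640 m: 0.4 × 2.4×10⁻⁴ × 360 = 0.03456 m
Δh = 0.12740 + 0.03456 = 0.16196 m

162 mm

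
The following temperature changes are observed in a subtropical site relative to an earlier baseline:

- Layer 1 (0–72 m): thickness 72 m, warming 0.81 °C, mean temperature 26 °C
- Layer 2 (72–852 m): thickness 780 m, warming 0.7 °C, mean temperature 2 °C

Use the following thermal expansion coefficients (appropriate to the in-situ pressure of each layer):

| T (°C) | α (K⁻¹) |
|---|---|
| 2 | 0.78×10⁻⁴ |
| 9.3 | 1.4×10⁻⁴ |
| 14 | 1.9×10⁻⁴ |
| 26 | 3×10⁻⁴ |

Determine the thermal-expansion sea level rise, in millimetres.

Δh = 60.1 mm

Layer 1 at 26 °C → α = 3×10⁻⁴ K⁻¹
Layer 2 at 2 °C → α = 0.78×10⁻⁴ K⁻¹
Layer 1: 72 × 3×10⁻⁴ × 0.81 = 0.017496 m
Layer 2: 0.78×10⁻⁴ × 0.7 × 780 = 0.042588 m
Δh = 0.017496 + 0.042588 = 0.060084 m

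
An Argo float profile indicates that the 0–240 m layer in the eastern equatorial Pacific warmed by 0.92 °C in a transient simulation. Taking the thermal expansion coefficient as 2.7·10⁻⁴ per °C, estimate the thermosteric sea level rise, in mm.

Δh = αΔT·H = 2.7×10⁻⁴ × 0.92 × 240 = 0.059616 m

59.6 mm of thermosteric rise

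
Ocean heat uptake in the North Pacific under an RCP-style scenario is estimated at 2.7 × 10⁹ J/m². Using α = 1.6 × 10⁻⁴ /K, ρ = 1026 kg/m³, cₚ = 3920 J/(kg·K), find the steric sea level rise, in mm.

Δh = αQ/(ρcₚ) = 1.6×10⁻⁴ × 2.7×10⁹ / (1026 × 3920) ≈ 0.10741 m

107 mm of thermosteric rise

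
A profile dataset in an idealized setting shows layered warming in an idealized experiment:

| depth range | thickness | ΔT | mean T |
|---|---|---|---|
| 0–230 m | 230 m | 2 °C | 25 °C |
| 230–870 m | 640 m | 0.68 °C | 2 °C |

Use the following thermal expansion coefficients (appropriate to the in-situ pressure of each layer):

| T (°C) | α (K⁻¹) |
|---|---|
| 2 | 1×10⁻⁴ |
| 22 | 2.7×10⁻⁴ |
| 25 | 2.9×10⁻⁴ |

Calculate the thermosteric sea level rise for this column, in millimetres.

Δh ≈ 180 mm

Layer 1 at 25 °C → α = 2.9×10⁻⁴ K⁻¹
Layer 2 at 2 °C → α = 1×10⁻⁴ K⁻¹
0–230 m: 2.9×10⁻⁴ × 230 × 2 = 0.13340 m
1×10⁻⁴ × 640 × 0.68 = 0.04352 m
Δh = 0.13340 + 0.04352 = 0.17692 m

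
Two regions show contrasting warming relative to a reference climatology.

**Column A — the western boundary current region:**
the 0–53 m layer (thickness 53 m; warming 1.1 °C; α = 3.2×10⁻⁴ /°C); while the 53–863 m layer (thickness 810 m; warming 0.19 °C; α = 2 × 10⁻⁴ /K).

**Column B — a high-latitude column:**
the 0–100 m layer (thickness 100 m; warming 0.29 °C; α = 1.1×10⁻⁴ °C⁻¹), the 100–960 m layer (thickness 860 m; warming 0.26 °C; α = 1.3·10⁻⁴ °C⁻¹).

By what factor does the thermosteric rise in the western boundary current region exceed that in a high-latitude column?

A 0–53 m: 1.1 × 3.2×10⁻⁴ × 53 = 0.018656 m
A Layer 2: 2×10⁻⁴ × 0.19 × 810 = 0.03078 m
A total: 0.049436 m
B Layer 1: 0.29 × 100 × 1.1×10⁻⁴ = 0.00319 m
B Layer 2: 860 × 1.3×10⁻⁴ × 0.26 = 0.029068 m
B total: 0.032258 m
Ratio: 0.049436 / 0.032258 ≈ 1.533

a factor of 1.5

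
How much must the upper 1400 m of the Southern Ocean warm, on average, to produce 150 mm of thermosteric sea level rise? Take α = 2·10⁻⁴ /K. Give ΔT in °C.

ΔT = Δh/(αH) = 0.15 / (2×10⁻⁴ × 1400) ≈ 0.5357 °C

ΔT ≈ 0.54 °C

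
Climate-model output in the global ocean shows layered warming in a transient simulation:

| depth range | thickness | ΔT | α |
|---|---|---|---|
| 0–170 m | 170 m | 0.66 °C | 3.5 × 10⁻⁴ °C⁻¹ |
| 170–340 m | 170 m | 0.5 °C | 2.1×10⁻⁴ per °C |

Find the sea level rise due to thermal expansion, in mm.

Layer 1: 3.5×10⁻⁴ × 170 × 0.66 = 0.03927 m
Layer 2: 170 × 2.1×10⁻⁴ × 0.5 = 0.01785 m
Δh = 0.03927 + 0.01785 = 0.05712 m

57 mm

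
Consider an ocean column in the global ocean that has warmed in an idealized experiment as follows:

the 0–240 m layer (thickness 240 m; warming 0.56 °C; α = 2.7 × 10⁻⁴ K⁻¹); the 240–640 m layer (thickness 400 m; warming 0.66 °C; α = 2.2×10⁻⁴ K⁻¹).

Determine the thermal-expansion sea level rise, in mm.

Δh = 94 mm

0–240 m: 0.56 × 240 × 2.7×10⁻⁴ = 0.036288 m
400 × 2.2×10⁻⁴ × 0.66 = 0.05808 m
Δh = 0.036288 + 0.05808 = 0.094368 m ≈ 94 mm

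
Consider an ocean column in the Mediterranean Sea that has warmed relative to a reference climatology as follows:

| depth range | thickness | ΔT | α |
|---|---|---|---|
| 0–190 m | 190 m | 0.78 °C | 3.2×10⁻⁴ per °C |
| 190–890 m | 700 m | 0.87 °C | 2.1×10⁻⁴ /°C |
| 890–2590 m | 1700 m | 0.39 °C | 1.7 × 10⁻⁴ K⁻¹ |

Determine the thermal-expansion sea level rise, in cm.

0–190 m: 190 × 0.78 × 3.2×10⁻⁴ = 0.047424 m
Layer 2: 2.1×10⁻⁴ × 0.87 × 700 = 0.12789 m
1.7×10⁻⁴ × 0.39 × 1700 = 0.11271 m
Δh = 0.047424 + 0.12789 + 0.11271 = 0.288024 m

about 29 cm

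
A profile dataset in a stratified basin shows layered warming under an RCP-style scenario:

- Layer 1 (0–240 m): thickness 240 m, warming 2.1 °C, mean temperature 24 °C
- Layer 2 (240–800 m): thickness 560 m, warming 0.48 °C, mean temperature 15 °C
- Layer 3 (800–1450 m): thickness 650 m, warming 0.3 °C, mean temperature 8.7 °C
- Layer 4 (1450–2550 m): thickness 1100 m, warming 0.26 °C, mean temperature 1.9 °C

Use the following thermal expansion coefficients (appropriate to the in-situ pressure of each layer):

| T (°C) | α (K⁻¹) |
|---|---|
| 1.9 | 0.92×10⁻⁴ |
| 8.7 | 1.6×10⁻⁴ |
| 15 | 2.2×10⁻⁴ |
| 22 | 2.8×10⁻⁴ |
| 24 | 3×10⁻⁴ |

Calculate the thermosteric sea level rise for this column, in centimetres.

26.8 cm of thermosteric rise

Layer 1 at 24 °C → α = 3×10⁻⁴ K⁻¹
Layer 2 at 15 °C → α = 2.2×10⁻⁴ K⁻¹
Layer 3 at 8.7 °C → α = 1.6×10⁻⁴ K⁻¹
Layer 4 at 1.9 °C → α = 0.92×10⁻⁴ K⁻¹
240 × 3×10⁻⁴ × 2.1 = 0.15120 m
Layer 2: 560 × 0.48 × 2.2×10⁻⁴ = 0.059136 m
1.6×10⁻⁴ × 0.3 × 650 = 0.03120 m
0.26 × 0.92×10⁻⁴ × 1100 = 0.026312 m
Δh = 0.15120 + 0.059136 + 0.03120 + 0.026312 = 0.267848 m ≈ 26.8 cm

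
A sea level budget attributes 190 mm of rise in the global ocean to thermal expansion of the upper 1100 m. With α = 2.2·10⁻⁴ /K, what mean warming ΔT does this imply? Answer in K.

0.785 K

ΔT = Δh/(αH) = 0.19 / (2.2×10⁻⁴ × 1100) ≈ 0.7851 K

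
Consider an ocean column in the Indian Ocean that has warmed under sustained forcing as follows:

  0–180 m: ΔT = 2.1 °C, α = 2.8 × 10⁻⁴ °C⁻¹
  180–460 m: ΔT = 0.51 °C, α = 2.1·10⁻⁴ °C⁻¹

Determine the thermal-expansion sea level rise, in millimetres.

0–180 m: 180 × 2.1 × 2.8×10⁻⁴ = 0.10584 m
Layer 2: 280 × 0.51 × 2.1×10⁻⁴ = 0.029988 m
Δh = 0.10584 + 0.029988 = 0.135828 m ≈ 136 mm

Δh = 136 mm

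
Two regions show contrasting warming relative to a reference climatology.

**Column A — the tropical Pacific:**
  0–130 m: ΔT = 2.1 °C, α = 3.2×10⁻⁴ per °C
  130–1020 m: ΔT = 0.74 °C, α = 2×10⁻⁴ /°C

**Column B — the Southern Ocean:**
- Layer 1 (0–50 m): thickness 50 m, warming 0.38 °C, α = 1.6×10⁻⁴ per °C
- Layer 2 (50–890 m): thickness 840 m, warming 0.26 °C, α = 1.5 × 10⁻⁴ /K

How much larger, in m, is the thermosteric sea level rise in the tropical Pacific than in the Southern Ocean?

0.18 m larger

A Layer 1: 3.2×10⁻⁴ × 2.1 × 130 = 0.08736 m
A Layer 2: 890 × 0.74 × 2×10⁻⁴ = 0.13172 m
A total: 0.21908 m
B 50 × 1.6×10⁻⁴ × 0.38 = 0.00304 m
B 1.5×10⁻⁴ × 0.26 × 840 = 0.03276 m
B total: 0.03580 m
Difference: 0.21908 − 0.03580 = 0.18328 m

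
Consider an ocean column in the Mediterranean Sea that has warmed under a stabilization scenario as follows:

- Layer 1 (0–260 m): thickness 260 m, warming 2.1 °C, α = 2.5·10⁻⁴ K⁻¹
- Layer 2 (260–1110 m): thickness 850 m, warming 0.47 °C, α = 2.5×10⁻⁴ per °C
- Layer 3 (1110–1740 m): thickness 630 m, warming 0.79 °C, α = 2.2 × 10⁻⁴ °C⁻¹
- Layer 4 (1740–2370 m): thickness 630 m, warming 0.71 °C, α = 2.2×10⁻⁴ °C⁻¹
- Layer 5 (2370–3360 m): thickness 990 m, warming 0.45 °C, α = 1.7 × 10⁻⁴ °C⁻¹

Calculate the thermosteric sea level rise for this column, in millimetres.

Δh ≈ 520 mm

Layer 1: 2.5×10⁻⁴ × 260 × 2.1 = 0.13650 m
260–1110 m: 0.47 × 2.5×10⁻⁴ × 850 = 0.099875 m
1110–1740 m: 630 × 0.79 × 2.2×10⁻⁴ = 0.109494 m
2.2×10⁻⁴ × 630 × 0.71 = 0.098406 m
2370–3360 m: 990 × 0.45 × 1.7×10⁻⁴ = 0.075735 m
Δh = 0.13650 + 0.099875 + 0.109494 + 0.098406 + 0.075735 = 0.52001 m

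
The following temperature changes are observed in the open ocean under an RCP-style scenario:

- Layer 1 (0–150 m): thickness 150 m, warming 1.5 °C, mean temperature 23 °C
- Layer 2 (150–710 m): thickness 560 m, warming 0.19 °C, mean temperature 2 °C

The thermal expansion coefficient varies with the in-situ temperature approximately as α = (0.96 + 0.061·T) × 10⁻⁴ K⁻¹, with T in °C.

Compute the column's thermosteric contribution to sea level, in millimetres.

Layer 1: α = (0.96 + 0.061×23)×10⁻⁴ = 2.363×10⁻⁴ K⁻¹
Layer 2: α = (0.96 + 0.061×2)×10⁻⁴ = 1.082×10⁻⁴ K⁻¹
0–150 m: 1.5 × 150 × 2.363×10⁻⁴ = 0.0531675 m
0.19 × 1.082×10⁻⁴ × 560 = 0.01151248 m
Δh = 0.0531675 + 0.01151248 = 0.06467998 m

64.7 mm of thermosteric rise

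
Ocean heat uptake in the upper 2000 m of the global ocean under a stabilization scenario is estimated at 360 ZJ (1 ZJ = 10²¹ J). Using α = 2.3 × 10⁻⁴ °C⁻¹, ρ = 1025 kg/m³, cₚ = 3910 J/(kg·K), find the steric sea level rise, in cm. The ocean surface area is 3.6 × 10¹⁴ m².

about 5.7 cm

Per unit area: Q = 360×10²¹ / (3.6×10¹⁴) = 1×10⁹ J/m²
Δh = αQ/(ρcₚ) = 2.3×10⁻⁴ × 1×10⁹ / (1025 × 3910) ≈ 0.057389 m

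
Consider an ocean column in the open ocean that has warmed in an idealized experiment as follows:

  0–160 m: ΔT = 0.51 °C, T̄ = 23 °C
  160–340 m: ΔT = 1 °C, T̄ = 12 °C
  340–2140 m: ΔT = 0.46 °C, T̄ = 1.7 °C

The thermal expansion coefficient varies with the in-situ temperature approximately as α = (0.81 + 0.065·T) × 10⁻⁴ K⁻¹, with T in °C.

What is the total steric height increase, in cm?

12.4 cm

Layer 1: α = (0.81 + 0.065×23)×10⁻⁴ = 2.305×10⁻⁴ K⁻¹
Layer 2: α = (0.81 + 0.065×12)×10⁻⁴ = 1.59×10⁻⁴ K⁻¹
Layer 3: α = (0.81 + 0.065×1.7)×10⁻⁴ = 0.9205×10⁻⁴ K⁻¹
0–160 m: 0.51 × 2.305×10⁻⁴ × 160 = 0.0188088 m
160–340 m: 1.59×10⁻⁴ × 180 × 1 = 0.02862 m
Layer 3: 1800 × 0.9205×10⁻⁴ × 0.46 = 0.0762174 m
Δh = 0.0188088 + 0.02862 + 0.0762174 = 0.1236462 m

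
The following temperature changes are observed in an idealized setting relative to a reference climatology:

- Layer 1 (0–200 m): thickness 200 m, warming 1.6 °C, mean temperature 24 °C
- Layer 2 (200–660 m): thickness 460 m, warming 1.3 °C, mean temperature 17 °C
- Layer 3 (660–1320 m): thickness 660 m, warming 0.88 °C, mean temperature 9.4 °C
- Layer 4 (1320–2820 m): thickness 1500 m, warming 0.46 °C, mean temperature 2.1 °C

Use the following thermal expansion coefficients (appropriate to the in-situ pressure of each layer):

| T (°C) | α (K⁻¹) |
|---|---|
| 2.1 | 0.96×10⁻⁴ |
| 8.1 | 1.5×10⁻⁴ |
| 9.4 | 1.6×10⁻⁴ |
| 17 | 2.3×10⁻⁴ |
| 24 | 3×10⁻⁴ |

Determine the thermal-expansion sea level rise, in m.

Layer 1 at 24 °C → α = 3×10⁻⁴ K⁻¹
Layer 2 at 17 °C → α = 2.3×10⁻⁴ K⁻¹
Layer 3 at 9.4 °C → α = 1.6×10⁻⁴ K⁻¹
Layer 4 at 2.1 °C → α = 0.96×10⁻⁴ K⁻¹
1.6 × 3×10⁻⁴ × 200 = 0.09600 m
460 × 2.3×10⁻⁴ × 1.3 = 0.13754 m
1.6×10⁻⁴ × 0.88 × 660 = 0.092928 m
1320–2820 m: 1500 × 0.46 × 0.96×10⁻⁴ = 0.06624 m
Δh = 0.09600 + 0.13754 + 0.092928 + 0.06624 = 0.392708 m ≈ 0.39 m

about 0.39 m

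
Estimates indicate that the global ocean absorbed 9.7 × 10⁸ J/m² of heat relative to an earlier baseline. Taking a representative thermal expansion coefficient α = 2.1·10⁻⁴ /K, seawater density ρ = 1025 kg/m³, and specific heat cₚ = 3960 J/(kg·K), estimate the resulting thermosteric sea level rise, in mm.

50 mm of thermosteric rise

Δh = αQ/(ρcₚ) = 2.1×10⁻⁴ × 9.7×10⁸ / (1025 × 3960) ≈ 0.050185 m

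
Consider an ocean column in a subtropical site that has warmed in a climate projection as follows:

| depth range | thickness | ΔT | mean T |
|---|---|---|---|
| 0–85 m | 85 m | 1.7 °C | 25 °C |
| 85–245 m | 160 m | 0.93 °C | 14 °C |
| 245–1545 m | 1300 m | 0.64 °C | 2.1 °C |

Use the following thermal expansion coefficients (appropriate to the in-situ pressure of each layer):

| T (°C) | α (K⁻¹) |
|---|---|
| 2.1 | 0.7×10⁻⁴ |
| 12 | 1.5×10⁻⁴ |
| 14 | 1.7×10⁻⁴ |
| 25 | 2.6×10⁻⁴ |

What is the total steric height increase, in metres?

Layer 1 at 25 °C → α = 2.6×10⁻⁴ K⁻¹
Layer 2 at 14 °C → α = 1.7×10⁻⁴ K⁻¹
Layer 3 at 2.1 °C → α = 0.7×10⁻⁴ K⁻¹
0–85 m: 85 × 1.7 × 2.6×10⁻⁴ = 0.03757 m
1.7×10⁻⁴ × 0.93 × 160 = 0.025296 m
Layer 3: 0.64 × 0.7×10⁻⁴ × 1300 = 0.05824 m
Δh = 0.03757 + 0.025296 + 0.05824 = 0.121106 m ≈ 0.12 m

Δh ≈ 0.12 m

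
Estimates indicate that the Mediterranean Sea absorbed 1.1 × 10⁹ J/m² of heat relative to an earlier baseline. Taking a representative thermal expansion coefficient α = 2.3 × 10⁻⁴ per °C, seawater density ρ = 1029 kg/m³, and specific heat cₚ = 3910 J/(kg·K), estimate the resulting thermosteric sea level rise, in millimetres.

62.9 mm

Δh = αQ/(ρcₚ) = 2.3×10⁻⁴ × 1.1×10⁹ / (1029 × 3910) ≈ 0.062882 m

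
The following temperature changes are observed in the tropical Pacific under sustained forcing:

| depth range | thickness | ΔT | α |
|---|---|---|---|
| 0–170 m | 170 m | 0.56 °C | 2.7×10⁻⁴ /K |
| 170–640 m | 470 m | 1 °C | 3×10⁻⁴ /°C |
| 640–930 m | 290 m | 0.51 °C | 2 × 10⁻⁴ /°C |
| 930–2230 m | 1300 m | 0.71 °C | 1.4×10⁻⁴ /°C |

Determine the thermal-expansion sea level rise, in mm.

326 mm of thermosteric rise

0–170 m: 2.7×10⁻⁴ × 170 × 0.56 = 0.025704 m
1 × 3×10⁻⁴ × 470 = 0.14100 m
640–930 m: 2×10⁻⁴ × 290 × 0.51 = 0.02958 m
930–2230 m: 1300 × 0.71 × 1.4×10⁻⁴ = 0.12922 m
Δh = 0.025704 + 0.14100 + 0.02958 + 0.12922 = 0.325504 m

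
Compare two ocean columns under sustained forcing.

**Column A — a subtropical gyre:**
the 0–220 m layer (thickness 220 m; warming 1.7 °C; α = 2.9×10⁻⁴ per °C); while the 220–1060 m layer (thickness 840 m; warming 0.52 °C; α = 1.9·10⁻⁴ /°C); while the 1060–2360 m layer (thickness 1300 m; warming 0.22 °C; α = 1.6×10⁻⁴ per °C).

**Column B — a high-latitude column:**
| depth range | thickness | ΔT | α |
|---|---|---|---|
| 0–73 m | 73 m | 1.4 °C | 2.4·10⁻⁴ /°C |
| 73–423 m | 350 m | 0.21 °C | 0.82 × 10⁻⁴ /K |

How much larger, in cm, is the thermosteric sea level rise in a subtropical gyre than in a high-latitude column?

20.7 cm

A 1.7 × 220 × 2.9×10⁻⁴ = 0.10846 m
A 220–1060 m: 1.9×10⁻⁴ × 840 × 0.52 = 0.082992 m
A Layer 3: 1.6×10⁻⁴ × 0.22 × 1300 = 0.04576 m
A total: 0.237212 m
B Layer 1: 1.4 × 2.4×10⁻⁴ × 73 = 0.024528 m
B 0.82×10⁻⁴ × 350 × 0.21 = 0.006027 m
B total: 0.030555 m
Difference: 0.237212 − 0.030555 = 0.206657 m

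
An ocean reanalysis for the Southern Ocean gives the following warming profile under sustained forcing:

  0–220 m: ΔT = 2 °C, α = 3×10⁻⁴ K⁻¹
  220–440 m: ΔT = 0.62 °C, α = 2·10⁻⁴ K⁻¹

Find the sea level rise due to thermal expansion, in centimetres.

16 cm

2 × 3×10⁻⁴ × 220 = 0.13200 m
220 × 2×10⁻⁴ × 0.62 = 0.02728 m
Δh = 0.13200 + 0.02728 = 0.15928 m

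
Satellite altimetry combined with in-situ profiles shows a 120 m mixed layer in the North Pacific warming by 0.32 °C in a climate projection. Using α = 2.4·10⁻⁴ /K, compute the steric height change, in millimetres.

9.2 mm

Δh = αΔT·H = 2.4×10⁻⁴ × 0.32 × 120 = 0.009216 m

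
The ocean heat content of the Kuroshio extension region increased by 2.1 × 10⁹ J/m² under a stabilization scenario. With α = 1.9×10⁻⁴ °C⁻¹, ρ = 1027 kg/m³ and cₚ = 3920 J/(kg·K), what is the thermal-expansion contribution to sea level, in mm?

Δh = αQ/(ρcₚ) = 1.9×10⁻⁴ × 2.1×10⁹ / (1027 × 3920) ≈ 0.09911 m

99.1 mm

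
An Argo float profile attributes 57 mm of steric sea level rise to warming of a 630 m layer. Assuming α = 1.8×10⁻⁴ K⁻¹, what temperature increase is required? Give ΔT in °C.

ΔT = Δh/(αH) = 0.057 / (1.8×10⁻⁴ × 630) ≈ 0.5026 °C

about 0.50 °C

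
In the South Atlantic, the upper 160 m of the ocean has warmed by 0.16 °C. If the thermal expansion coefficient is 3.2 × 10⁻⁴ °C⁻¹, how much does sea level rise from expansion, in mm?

Δh = αΔT·H = 3.2×10⁻⁴ × 0.16 × 160 = 0.008192 m

about 8.19 mm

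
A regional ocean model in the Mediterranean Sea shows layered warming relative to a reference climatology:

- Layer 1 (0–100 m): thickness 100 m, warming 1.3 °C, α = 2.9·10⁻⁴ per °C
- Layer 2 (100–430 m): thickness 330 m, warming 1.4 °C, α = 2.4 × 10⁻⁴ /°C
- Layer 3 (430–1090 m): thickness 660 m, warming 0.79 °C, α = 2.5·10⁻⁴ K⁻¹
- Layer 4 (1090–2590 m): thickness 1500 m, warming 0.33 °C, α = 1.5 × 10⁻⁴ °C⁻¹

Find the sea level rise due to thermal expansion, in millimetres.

Δh = 350 mm

Layer 1: 1.3 × 100 × 2.9×10⁻⁴ = 0.03770 m
330 × 2.4×10⁻⁴ × 1.4 = 0.11088 m
0.79 × 660 × 2.5×10⁻⁴ = 0.13035 m
Layer 4: 1.5×10⁻⁴ × 1500 × 0.33 = 0.07425 m
Δh = 0.03770 + 0.11088 + 0.13035 + 0.07425 = 0.35318 m ≈ 350 mm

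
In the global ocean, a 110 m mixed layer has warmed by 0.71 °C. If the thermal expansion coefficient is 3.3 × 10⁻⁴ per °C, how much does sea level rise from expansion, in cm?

Δh = αΔT·H = 3.3×10⁻⁴ × 0.71 × 110 = 0.025773 m

2.58 cm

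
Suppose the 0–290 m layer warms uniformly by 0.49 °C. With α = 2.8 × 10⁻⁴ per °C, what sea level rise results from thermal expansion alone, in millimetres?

Δh = 39.8 mm

Δh = αΔT·H = 2.8×10⁻⁴ × 0.49 × 290 = 0.039788 m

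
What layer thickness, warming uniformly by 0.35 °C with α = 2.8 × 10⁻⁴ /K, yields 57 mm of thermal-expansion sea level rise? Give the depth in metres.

H = Δh/(αΔT) = 0.057 / (2.8×10⁻⁴ × 0.35) ≈ 581.6 m

582 m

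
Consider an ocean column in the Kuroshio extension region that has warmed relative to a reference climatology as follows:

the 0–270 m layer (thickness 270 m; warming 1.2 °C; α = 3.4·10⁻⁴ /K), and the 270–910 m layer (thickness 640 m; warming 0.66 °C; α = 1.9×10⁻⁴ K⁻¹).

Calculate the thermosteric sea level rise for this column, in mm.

190 mm

Layer 1: 3.4×10⁻⁴ × 1.2 × 270 = 0.11016 m
270–910 m: 0.66 × 640 × 1.9×10⁻⁴ = 0.080256 m
Δh = 0.11016 + 0.080256 = 0.190416 m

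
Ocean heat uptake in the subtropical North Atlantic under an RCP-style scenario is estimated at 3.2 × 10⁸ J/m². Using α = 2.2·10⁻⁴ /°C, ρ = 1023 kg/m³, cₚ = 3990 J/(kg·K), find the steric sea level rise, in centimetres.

Δh = αQ/(ρcₚ) = 2.2×10⁻⁴ × 3.2×10⁸ / (1023 × 3990) ≈ 0.017247 m

1.7 cm of thermosteric rise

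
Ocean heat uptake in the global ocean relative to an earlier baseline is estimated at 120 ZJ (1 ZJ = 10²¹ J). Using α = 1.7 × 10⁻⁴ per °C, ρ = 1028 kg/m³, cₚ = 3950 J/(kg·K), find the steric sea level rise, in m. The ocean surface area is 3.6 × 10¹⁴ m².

0.014 m of thermosteric rise

Per unit area: Q = 120×10²¹ / (3.6×10¹⁴) ≈ 3.333×10⁸ J/m²
Δh = αQ/(ρcₚ) = 1.7×10⁻⁴ × 3.333×10⁸ / (1028 × 3950) ≈ 0.013954 m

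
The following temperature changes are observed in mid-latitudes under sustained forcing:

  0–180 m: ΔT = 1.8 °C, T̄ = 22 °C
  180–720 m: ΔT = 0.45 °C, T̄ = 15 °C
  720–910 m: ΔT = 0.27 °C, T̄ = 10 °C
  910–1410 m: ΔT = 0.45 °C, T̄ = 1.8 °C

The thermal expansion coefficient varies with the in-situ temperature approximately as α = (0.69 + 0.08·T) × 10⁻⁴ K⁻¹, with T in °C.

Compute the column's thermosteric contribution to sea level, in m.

Δh ≈ 0.152 m

Layer 1: α = (0.69 + 0.08×22)×10⁻⁴ = 2.45×10⁻⁴ K⁻¹
Layer 2: α = (0.69 + 0.08×15)×10⁻⁴ = 1.89×10⁻⁴ K⁻¹
Layer 3: α = (0.69 + 0.08×10)×10⁻⁴ = 1.49×10⁻⁴ K⁻¹
Layer 4: α = (0.69 + 0.08×1.8)×10⁻⁴ = 0.834×10⁻⁴ K⁻¹
Layer 1: 2.45×10⁻⁴ × 180 × 1.8 = 0.07938 m
180–720 m: 1.89×10⁻⁴ × 0.45 × 540 = 0.045927 m
190 × 0.27 × 1.49×10⁻⁴ = 0.0076437 m
500 × 0.45 × 0.834×10⁻⁴ = 0.018765 m
Δh = 0.07938 + 0.045927 + 0.0076437 + 0.018765 = 0.1517157 m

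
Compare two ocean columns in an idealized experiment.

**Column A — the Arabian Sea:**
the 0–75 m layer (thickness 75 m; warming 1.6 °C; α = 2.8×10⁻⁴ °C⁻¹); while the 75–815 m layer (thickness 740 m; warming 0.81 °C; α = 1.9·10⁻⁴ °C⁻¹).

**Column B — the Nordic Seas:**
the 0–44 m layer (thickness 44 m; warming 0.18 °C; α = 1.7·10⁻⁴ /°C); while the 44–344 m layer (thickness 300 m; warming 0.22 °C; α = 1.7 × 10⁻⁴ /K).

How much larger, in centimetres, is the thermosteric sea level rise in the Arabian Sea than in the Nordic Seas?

13.5 cm larger

A Layer 1: 1.6 × 2.8×10⁻⁴ × 75 = 0.03360 m
A Layer 2: 1.9×10⁻⁴ × 740 × 0.81 = 0.113886 m
A total: 0.147486 m
B Layer 1: 1.7×10⁻⁴ × 0.18 × 44 = 0.0013464 m
B 44–344 m: 0.22 × 300 × 1.7×10⁻⁴ = 0.01122 m
B total: 0.0125664 m
Difference: 0.147486 − 0.0125664 = 0.1349196 m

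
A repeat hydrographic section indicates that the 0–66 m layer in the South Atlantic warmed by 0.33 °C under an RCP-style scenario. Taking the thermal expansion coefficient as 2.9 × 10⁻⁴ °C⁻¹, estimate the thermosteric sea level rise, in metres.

0.0063 m

Δh = αΔT·H = 2.9×10⁻⁴ × 0.33 × 66 = 0.0063162 m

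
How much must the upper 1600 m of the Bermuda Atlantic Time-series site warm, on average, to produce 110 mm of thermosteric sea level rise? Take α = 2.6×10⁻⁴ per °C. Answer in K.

about 0.264 K

ΔT = Δh/(αH) = 0.11 / (2.6×10⁻⁴ × 1600) ≈ 0.2644 K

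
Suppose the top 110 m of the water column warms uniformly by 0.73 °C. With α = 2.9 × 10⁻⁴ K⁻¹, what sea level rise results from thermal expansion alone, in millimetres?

Δh = αΔT·H = 2.9×10⁻⁴ × 0.73 × 110 = 0.023287 m

Δh ≈ 23.3 mm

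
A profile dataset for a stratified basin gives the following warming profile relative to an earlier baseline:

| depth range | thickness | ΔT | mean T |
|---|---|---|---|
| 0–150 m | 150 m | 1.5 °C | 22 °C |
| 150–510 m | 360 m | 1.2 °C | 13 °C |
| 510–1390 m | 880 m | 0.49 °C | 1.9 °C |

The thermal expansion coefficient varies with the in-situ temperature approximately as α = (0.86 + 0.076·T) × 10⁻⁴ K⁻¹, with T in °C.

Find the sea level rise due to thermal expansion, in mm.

Layer 1: α = (0.86 + 0.076×22)×10⁻⁴ = 2.532×10⁻⁴ K⁻¹
Layer 2: α = (0.86 + 0.076×13)×10⁻⁴ = 1.848×10⁻⁴ K⁻¹
Layer 3: α = (0.86 + 0.076×1.9)×10⁻⁴ = 1.0044×10⁻⁴ K⁻¹
0–150 m: 1.5 × 2.532×10⁻⁴ × 150 = 0.05697 m
Layer 2: 360 × 1.848×10⁻⁴ × 1.2 = 0.0798336 m
510–1390 m: 0.49 × 880 × 1.0044×10⁻⁴ = 0.043309728 m
Δh = 0.05697 + 0.0798336 + 0.043309728 = 0.180113328 m ≈ 180 mm

Δh ≈ 180 mm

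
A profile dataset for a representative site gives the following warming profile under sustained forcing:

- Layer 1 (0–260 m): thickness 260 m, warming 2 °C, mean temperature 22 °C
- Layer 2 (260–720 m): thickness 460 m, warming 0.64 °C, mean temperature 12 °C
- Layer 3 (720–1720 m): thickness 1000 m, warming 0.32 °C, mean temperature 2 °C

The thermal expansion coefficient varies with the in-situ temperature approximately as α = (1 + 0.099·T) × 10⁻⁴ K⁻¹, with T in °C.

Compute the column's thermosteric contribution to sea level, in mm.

270 mm of thermosteric rise

Layer 1: α = (1 + 0.099×22)×10⁻⁴ = 3.178×10⁻⁴ K⁻¹
Layer 2: α = (1 + 0.099×12)×10⁻⁴ = 2.188×10⁻⁴ K⁻¹
Layer 3: α = (1 + 0.099×2)×10⁻⁴ = 1.198×10⁻⁴ K⁻¹
3.178×10⁻⁴ × 2 × 260 = 0.165256 m
Layer 2: 2.188×10⁻⁴ × 460 × 0.64 = 0.06441472 m
0.32 × 1.198×10⁻⁴ × 1000 = 0.038336 m
Δh = 0.165256 + 0.06441472 + 0.038336 = 0.26800672 m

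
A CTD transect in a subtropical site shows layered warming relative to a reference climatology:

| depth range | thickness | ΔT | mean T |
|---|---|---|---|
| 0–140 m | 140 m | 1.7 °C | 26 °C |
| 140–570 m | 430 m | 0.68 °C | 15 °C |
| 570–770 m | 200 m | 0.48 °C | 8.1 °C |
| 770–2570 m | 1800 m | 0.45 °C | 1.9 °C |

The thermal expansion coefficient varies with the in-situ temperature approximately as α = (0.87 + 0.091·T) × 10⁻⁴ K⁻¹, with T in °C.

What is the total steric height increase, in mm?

242 mm

Layer 1: α = (0.87 + 0.091×26)×10⁻⁴ = 3.236×10⁻⁴ K⁻¹
Layer 2: α = (0.87 + 0.091×15)×10⁻⁴ = 2.235×10⁻⁴ K⁻¹
Layer 3: α = (0.87 + 0.091×8.1)×10⁻⁴ = 1.6071×10⁻⁴ K⁻¹
Layer 4: α = (0.87 + 0.091×1.9)×10⁻⁴ = 1.0429×10⁻⁴ K⁻¹
1.7 × 3.236×10⁻⁴ × 140 = 0.0770168 m
140–570 m: 2.235×10⁻⁴ × 0.68 × 430 = 0.0653514 m
570–770 m: 0.48 × 200 × 1.6071×10⁻⁴ = 0.01542816 m
Layer 4: 1800 × 1.0429×10⁻⁴ × 0.45 = 0.0844749 m
Δh = 0.0770168 + 0.0653514 + 0.01542816 + 0.0844749 = 0.24227126 m ≈ 242 mm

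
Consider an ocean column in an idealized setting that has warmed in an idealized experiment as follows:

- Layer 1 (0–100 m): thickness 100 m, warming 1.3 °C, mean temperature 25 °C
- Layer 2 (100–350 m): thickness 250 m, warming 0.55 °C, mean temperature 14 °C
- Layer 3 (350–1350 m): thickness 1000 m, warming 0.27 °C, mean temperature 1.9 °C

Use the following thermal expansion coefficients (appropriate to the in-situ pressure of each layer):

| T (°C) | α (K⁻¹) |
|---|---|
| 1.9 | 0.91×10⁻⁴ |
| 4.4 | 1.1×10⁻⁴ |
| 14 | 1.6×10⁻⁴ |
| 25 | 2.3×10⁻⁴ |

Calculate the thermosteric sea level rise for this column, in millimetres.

Layer 1 at 25 °C → α = 2.3×10⁻⁴ K⁻¹
Layer 2 at 14 °C → α = 1.6×10⁻⁴ K⁻¹
Layer 3 at 1.9 °C → α = 0.91×10⁻⁴ K⁻¹
0–100 m: 1.3 × 100 × 2.3×10⁻⁴ = 0.02990 m
100–350 m: 250 × 0.55 × 1.6×10⁻⁴ = 0.02200 m
Layer 3: 1000 × 0.91×10⁻⁴ × 0.27 = 0.02457 m
Δh = 0.02990 + 0.02200 + 0.02457 = 0.07647 m

Δh ≈ 76.5 mm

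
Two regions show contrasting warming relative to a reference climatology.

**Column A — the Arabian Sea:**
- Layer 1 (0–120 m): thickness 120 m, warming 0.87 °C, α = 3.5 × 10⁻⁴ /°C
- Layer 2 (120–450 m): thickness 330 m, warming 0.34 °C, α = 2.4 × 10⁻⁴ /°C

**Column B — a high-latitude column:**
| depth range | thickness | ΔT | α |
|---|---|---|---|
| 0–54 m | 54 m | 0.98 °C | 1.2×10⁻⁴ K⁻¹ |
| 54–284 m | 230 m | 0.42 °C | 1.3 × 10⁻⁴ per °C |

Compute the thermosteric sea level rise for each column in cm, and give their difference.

A: 6.3 cm; B: 1.9 cm; difference 4.5 cm

A 120 × 0.87 × 3.5×10⁻⁴ = 0.03654 m
A 120–450 m: 330 × 0.34 × 2.4×10⁻⁴ = 0.026928 m
A total: 0.063468 m
B Layer 1: 0.98 × 54 × 1.2×10⁻⁴ = 0.0063504 m
B Layer 2: 230 × 1.3×10⁻⁴ × 0.42 = 0.012558 m
B total: 0.0189084 m
Difference: 0.063468 − 0.0189084 = 0.0445596 m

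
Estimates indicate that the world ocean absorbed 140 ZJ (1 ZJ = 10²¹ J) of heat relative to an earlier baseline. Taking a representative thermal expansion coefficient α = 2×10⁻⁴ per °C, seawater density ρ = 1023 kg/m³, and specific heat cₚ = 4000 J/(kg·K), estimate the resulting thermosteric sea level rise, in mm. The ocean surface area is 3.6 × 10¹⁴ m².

Per unit area: Q = 140×10²¹ / (3.6×10¹⁴) ≈ 3.889×10⁸ J/m²
Δh = αQ/(ρcₚ) = 2×10⁻⁴ × 3.889×10⁸ / (1023 × 4000) ≈ 0.019008 m

19.0 mm of thermosteric rise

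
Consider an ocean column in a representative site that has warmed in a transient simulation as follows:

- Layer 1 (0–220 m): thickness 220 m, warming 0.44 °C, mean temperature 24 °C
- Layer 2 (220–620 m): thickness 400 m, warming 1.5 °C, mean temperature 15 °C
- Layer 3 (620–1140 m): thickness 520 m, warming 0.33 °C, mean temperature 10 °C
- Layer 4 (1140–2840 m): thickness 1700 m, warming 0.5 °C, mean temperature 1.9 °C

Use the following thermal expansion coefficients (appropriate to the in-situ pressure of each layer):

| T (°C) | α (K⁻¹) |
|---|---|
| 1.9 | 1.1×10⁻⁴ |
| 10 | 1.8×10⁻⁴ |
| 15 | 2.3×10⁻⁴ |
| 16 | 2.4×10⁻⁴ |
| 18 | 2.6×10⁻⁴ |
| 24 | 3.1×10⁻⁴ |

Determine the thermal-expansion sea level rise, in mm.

Layer 1 at 24 °C → α = 3.1×10⁻⁴ K⁻¹
Layer 2 at 15 °C → α = 2.3×10⁻⁴ K⁻¹
Layer 3 at 10 °C → α = 1.8×10⁻⁴ K⁻¹
Layer 4 at 1.9 °C → α = 1.1×10⁻⁴ K⁻¹
0–220 m: 3.1×10⁻⁴ × 220 × 0.44 = 0.030008 m
Layer 2: 400 × 1.5 × 2.3×10⁻⁴ = 0.13800 m
Layer 3: 520 × 0.33 × 1.8×10⁻⁴ = 0.030888 m
Layer 4: 0.5 × 1700 × 1.1×10⁻⁴ = 0.09350 m
Δh = 0.030008 + 0.13800 + 0.030888 + 0.09350 = 0.292396 m

292 mm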